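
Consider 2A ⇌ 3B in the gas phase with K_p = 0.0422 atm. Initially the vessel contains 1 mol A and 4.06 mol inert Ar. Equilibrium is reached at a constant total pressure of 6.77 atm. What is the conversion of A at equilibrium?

Let X = conversion of A (basis 1 mol A); extent of reaction ξ = 0.5X.
Moles: n_A = 1 − X; n_B = 1.5X; n_I = 4.06 (inert).
Total moles n_T = 5.06 + 0.5X.
With p_i = (n_i/n_T)P, K_p = p_B^3 / (p_A^2).
Equating to 0.0422 atm and solving on 0 < X < 1: X = 0.185.

X = 0.185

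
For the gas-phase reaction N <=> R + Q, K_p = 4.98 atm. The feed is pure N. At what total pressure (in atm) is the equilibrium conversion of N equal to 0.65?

Let X = conversion of N (basis 1 mol N); extent of reaction ξ = X.
Mole table: n_N = 1 − X; n_R = X; n_Q = X.
Total moles n_T = 1 + X.
K_p = p_R p_Q / (p_N) with p_i = (n_i/n_T)·P.
At X = 0.65: the mole-fraction product g(X) = Π y_i^ν_i = 0.7316. Since K_p = g(X)·P^{1}, P = (K_p/g)^(1/1) = (4.98/0.7316)^(1/1) = 6.81 atm.

P = 6.81 atm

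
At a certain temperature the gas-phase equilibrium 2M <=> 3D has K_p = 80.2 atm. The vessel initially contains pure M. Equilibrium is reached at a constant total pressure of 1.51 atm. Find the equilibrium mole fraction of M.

y_M = 0.114

Let X = conversion of M (basis 1 mol M); extent of reaction ξ = 0.5X.
Mole table: n_M = 1 − X; n_D = 1.5X.
Total moles n_T = 1 + 0.5X.
y_i = n_i/n_T, p_i = y_i·P. K_p = p_D^3 / (p_M^2).
Equating to 80.2 atm and solving on 0 < X < 1: X = 0.838.
Then n_M = 0.162, n_T = 1.42, so y_M = 0.114.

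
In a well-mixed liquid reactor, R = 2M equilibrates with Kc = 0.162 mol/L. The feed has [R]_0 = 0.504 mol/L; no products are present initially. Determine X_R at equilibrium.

Let X = conversion of R; extent ξ = 0.504·X mol/L.
Concentrations: [R] = 0.504 − 0.504X; [M] = 1.01X.
Kc = [M]^2 / ([R]).
Solving Kc = 0.162 for X ∈ (0,1): X = 0.246.

X = 0.246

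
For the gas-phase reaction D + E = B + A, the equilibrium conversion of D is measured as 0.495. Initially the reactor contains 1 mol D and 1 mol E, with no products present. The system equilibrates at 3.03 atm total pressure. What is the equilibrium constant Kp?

Basis: 1 mol D initially; let X = conversion of D. Extent ξ = X.
At extent ξ: n_D = 1 − X; n_E = 1 − X; n_B = X; n_A = X.
Total moles n_T = 2 (Δν = 0, constant).
At X = 0.495: n_D = 0.505, n_E = 0.505, n_B = 0.495, n_A = 0.495, n_T = 2.
p_i = (n_i/n_T)·P. Kp = p_B p_A / (p_D p_E) = 0.961.

Kp = 0.961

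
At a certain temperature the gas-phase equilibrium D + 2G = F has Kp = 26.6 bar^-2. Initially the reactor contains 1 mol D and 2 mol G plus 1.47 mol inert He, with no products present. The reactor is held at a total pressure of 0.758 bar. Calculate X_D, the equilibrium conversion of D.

X = 0.534

Let X = conversion of D (basis 1 mol D); extent of reaction ξ = X.
Species balance: n_D = 1 − X; n_G = 2 − 2X; n_F = X; n_I = 1.47 (inert).
Summing: n_T = 4.47 − 2X.
y_i = n_i/n_T, p_i = y_i·P. Kp = p_F / (p_D p_G^2).
Substituting and setting equal to 26.6 bar^-2 gives a polynomial in X; the root in (0,1) is X = 0.534.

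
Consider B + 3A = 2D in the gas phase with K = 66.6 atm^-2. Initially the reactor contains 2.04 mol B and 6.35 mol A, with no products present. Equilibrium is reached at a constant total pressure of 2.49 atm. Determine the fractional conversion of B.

Basis: 2.04 mol B initially; let X = conversion of B. Extent ξ = 2.04X.
Species balance: n_B = 2.04 − 2.04X; n_A = 6.35 − 6.12X; n_D = 4.08X.
Total moles n_T = 8.39 − 4.08X.
With p_i = (n_i/n_T)P, K = p_D^2 / (p_B p_A^3).
Equating to 66.6 atm^-2 and solving on 0 < X < 1: X = 0.831.

X = 0.831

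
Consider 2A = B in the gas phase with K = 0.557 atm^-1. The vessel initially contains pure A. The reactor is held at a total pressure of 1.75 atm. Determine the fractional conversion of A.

X = 0.548

Let X = conversion of A (basis 1 mol A); extent of reaction ξ = 0.5X.
Moles: n_A = 1 − X; n_B = 0.5X.
Total moles n_T = 1 − 0.5X.
y_i = n_i/n_T, p_i = y_i·P. K = p_B / (p_A^2).
This yields a degree-2 equation in X; solving on (0,1), X = 0.548.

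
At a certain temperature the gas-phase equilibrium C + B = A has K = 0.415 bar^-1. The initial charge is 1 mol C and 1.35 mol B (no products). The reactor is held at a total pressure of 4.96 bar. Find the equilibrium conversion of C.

X = 0.488

Basis: 1 mol C initially; let X = conversion of C. Extent ξ = X.
Mole table: n_C = 1 − X; n_B = 1.35 − X; n_A = X.
n_T = Σnᵢ = 2.35 − X.
With p_i = (n_i/n_T)P, K = p_A / (p_C p_B).
This yields a degree-2 equation in X; solving on (0,1), X = 0.488.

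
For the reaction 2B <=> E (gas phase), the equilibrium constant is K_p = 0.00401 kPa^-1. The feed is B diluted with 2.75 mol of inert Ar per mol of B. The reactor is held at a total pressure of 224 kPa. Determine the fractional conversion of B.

X = 0.267

Let X = conversion of B (basis 1 mol B); extent of reaction ξ = 0.5X.
Mole table: n_B = 1 − X; n_E = 0.5X; n_I = 2.75 (inert).
Summing: n_T = 3.75 − 0.5X.
With p_i = (n_i/n_T)P, K_p = p_E / (p_B^2).
Substituting and setting equal to 0.00401 kPa^-1 gives a polynomial in X; the root in (0,1) is X = 0.267.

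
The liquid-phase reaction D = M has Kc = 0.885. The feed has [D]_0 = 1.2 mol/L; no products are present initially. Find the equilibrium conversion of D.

X = 0.469

Let X = conversion of D; extent ξ = 1.2·X mol/L.
Concentrations: [D] = 1.2 − 1.2X; [M] = 1.2X.
Kc = [M] / ([D]).
Solving Kc = 0.885 for X ∈ (0,1): X = 0.469.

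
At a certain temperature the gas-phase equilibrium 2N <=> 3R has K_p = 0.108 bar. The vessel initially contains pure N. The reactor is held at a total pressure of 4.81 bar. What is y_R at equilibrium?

Take 1 mol N as basis and let X be its fractional conversion, so ξ = 0.5X.
Species balance: n_N = 1 − X; n_R = 1.5X.
Summing: n_T = 1 + 0.5X.
With p_i = (n_i/n_T)P, K_p = p_R^3 / (p_N^2).
Setting this equal to 0.108 bar and taking the physical root (0 < X < 1) gives X = 0.171.
Then n_R = 0.256, n_T = 1.09, so y_R = 0.236.

y_R = 0.236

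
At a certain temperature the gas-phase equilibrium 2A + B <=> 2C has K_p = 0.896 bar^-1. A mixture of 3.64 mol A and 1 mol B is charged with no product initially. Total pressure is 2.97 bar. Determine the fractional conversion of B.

Take 1 mol B as basis and let X be its fractional conversion, so ξ = X.
Mole table: n_A = 3.64 − 2X; n_B = 1 − X; n_C = 2X.
Summing: n_T = 4.64 − X.
Mole fractions y_i = n_i/n_T; K_p = p_C^2 / (p_A^2 p_B) with p_i = y_i·P.
Substituting and setting equal to 0.896 bar^-1 gives a polynomial in X; the root in (0,1) is X = 0.612.

X = 0.612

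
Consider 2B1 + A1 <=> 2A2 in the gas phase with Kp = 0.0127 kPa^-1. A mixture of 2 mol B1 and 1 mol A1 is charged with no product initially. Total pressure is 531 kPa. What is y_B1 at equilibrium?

Basis: 2 mol B1 initially; let X = conversion of B1. Extent ξ = X.
Species balance: n_B1 = 2 − 2X; n_A1 = 1 − X; n_A2 = 2X.
Total moles n_T = 3 − X.
Mole fractions y_i = n_i/n_T; Kp = p_A2^2 / (p_B1^2 p_A1) with p_i = y_i·P.
Equating to 0.0127 kPa^-1 and solving on 0 < X < 1: X = 0.531.
Then n_B1 = 0.938, n_T = 2.47, so y_B1 = 0.380.

y_B1 = 0.380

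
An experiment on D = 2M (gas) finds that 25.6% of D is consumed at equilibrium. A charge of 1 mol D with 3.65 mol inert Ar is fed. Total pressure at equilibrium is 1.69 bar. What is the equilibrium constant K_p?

Take 1 mol D as basis and let X be its fractional conversion, so ξ = X.
At extent ξ: n_D = 1 − X; n_M = 2X; n_I = 3.65 (inert).
n_T = Σnᵢ = 4.65 + X.
At X = 0.256: n_D = 0.744, n_M = 0.512, n_T = 4.91.
p_i = (n_i/n_T)·P. K_p = p_M^2 / (p_D) = 0.121 bar.

K_p = 0.121 bar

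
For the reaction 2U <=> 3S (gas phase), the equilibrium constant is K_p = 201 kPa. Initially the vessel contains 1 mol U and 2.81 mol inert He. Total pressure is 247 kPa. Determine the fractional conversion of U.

Take 1 mol U as basis and let X be its fractional conversion, so ξ = 0.5X.
At extent ξ: n_U = 1 − X; n_S = 1.5X; n_I = 2.81 (inert).
Summing: n_T = 3.81 + 0.5X.
Mole fractions y_i = n_i/n_T; K_p = p_S^3 / (p_U^2) with p_i = y_i·P.
This yields a degree-3 equation in X; solving on (0,1), X = 0.569.

X = 0.569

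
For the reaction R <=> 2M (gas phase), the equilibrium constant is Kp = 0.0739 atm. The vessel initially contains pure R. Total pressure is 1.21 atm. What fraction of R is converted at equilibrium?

Let X = conversion of R (basis 1 mol R); extent of reaction ξ = X.
Species balance: n_R = 1 − X; n_M = 2X.
Total moles n_T = 1 + X.
With p_i = (n_i/n_T)P, Kp = p_M^2 / (p_R).
Setting this equal to 0.0739 atm and taking the physical root (0 < X < 1) gives X = 0.123.

X = 0.123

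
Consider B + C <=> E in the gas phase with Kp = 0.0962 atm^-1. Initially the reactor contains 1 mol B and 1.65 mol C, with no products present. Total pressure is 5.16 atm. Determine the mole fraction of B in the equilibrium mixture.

Let X = conversion of B (basis 1 mol B); extent of reaction ξ = X.
At extent ξ: n_B = 1 − X; n_C = 1.65 − X; n_E = X.
n_T = Σnᵢ = 2.65 − X.
Mole fractions y_i = n_i/n_T; Kp = p_E / (p_B p_C) with p_i = y_i·P.
This yields a degree-2 equation in X; solving on (0,1), X = 0.226.
Then n_B = 0.774, n_T = 2.42, so y_B = 0.319.

y_B = 0.319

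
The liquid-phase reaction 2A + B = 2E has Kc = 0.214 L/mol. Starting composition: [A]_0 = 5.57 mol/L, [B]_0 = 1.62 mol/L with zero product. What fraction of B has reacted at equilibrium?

X = 0.504

Let X = conversion of B; extent ξ = 1.62·X mol/L.
Concentrations: [A] = 5.57 − 3.24X; [B] = 1.62 − 1.62X; [E] = 3.24X.
Kc = [E]^2 / ([A]^2 [B]).
Setting equal to 0.214 and solving for X on (0,1) gives X = 0.504.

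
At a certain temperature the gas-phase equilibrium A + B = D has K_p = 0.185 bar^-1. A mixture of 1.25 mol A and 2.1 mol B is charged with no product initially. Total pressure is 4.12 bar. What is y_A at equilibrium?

y_A = 0.292

Let X = conversion of A (basis 1.25 mol A); extent of reaction ξ = 1.25X.
Moles: n_A = 1.25 − 1.25X; n_B = 2.1 − 1.25X; n_D = 1.25X.
n_T = Σnᵢ = 3.35 − 1.25X.
With p_i = (n_i/n_T)P, K_p = p_D / (p_A p_B).
Setting this equal to 0.185 bar^-1 and taking the physical root (0 < X < 1) gives X = 0.306.
Then n_A = 0.867, n_T = 2.97, so y_A = 0.292.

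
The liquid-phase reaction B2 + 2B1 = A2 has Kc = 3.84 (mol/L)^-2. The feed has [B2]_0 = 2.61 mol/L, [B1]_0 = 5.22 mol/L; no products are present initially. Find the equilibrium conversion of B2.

Let X = conversion of B2; extent ξ = 2.61·X mol/L.
Concentrations: [B2] = 2.61 − 2.61X; [B1] = 5.22 − 5.22X; [A2] = 2.61X.
Kc = [A2] / ([B2] [B1]^2).
Equating to 3.84 (mol/L)^-2: the physical root is X = 0.803.

X = 0.803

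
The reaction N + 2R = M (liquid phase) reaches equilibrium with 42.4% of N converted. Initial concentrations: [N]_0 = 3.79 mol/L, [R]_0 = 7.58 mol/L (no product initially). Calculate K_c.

K_c = 0.0386 (mol/L)^-2

Let X = conversion of N.
Concentrations: [N] = 3.79 − 3.79X; [R] = 7.58 − 7.58X; [M] = 3.79X.
At X = 0.424: [N] = 2.18, [R] = 4.37, [M] = 1.61.
K_c = [M] / ([N] [R]^2) = 0.0386 (mol/L)^-2.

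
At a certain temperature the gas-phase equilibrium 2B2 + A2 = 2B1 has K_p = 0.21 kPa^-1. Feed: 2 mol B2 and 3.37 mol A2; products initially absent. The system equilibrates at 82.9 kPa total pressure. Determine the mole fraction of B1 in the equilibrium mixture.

Basis: 2 mol B2 initially; let X = conversion of B2. Extent ξ = X.
At extent ξ: n_B2 = 2 − 2X; n_A2 = 3.37 − X; n_B1 = 2X.
n_T = Σnᵢ = 5.37 − X.
With p_i = (n_i/n_T)P, K_p = p_B1^2 / (p_B2^2 p_A2).
Setting this equal to 0.21 kPa^-1 and taking the physical root (0 < X < 1) gives X = 0.758.
Then n_B1 = 1.52, n_T = 4.61, so y_B1 = 0.329.

y_B1 = 0.329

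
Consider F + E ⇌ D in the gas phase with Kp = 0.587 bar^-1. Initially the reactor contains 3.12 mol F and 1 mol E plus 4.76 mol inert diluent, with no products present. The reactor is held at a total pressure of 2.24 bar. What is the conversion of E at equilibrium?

Basis: 1 mol E initially; let X = conversion of E. Extent ξ = X.
Mole table: n_F = 3.12 − X; n_E = 1 − X; n_D = X; n_I = 4.76 (inert).
Summing: n_T = 8.88 − X.
y_i = n_i/n_T, p_i = y_i·P. Kp = p_D / (p_F p_E).
Setting this equal to 0.587 bar^-1 and taking the physical root (0 < X < 1) gives X = 0.302.

X = 0.302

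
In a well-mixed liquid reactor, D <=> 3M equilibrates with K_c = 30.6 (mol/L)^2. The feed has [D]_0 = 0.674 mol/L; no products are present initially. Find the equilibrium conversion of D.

X = 0.797

Let X = conversion of D; extent ξ = 0.674·X mol/L.
Concentrations: [D] = 0.674 − 0.674X; [M] = 2.02X.
K_c = [M]^3 / ([D]).
This equals 30.6 at X = 0.797 (the root in 0 < X < 1).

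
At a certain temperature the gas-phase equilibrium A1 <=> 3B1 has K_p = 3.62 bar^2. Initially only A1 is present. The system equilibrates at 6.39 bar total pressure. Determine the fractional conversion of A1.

Basis: 1 mol A1 initially; let X = conversion of A1. Extent ξ = X.
At extent ξ: n_A1 = 1 − X; n_B1 = 3X.
Summing: n_T = 1 + 2X.
y_i = n_i/n_T, p_i = y_i·P. K_p = p_B1^3 / (p_A1).
Setting this equal to 3.62 bar^2 and taking the physical root (0 < X < 1) gives X = 0.170.

X = 0.170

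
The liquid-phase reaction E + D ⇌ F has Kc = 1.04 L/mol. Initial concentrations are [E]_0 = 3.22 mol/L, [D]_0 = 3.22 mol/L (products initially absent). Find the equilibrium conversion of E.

Let X = conversion of E; extent ξ = 3.22·X mol/L.
Concentrations: [E] = 3.22 − 3.22X; [D] = 3.22 − 3.22X; [F] = 3.22X.
Kc = [F] / ([E] [D]).
Solving Kc = 1.04 for X ∈ (0,1): X = 0.583.

X = 0.583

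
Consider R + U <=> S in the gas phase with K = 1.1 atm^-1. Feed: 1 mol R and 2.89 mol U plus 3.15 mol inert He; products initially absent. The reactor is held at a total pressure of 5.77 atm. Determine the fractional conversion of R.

X = 0.688

Basis: 1 mol R initially; let X = conversion of R. Extent ξ = X.
Moles: n_R = 1 − X; n_U = 2.89 − X; n_S = X; n_I = 3.15 (inert).
Summing: n_T = 7.04 − X.
y_i = n_i/n_T, p_i = y_i·P. K = p_S / (p_R p_U).
Equating to 1.1 atm^-1 and solving on 0 < X < 1: X = 0.688.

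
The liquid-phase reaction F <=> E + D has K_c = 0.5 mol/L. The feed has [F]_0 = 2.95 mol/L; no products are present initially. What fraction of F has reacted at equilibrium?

X = 0.336

Let X = conversion of F; extent ξ = 2.95·X mol/L.
Concentrations: [F] = 2.95 − 2.95X; [E] = 2.95X; [D] = 2.95X.
K_c = [E] [D] / ([F]).
This equals 0.5 at X = 0.336 (the root in 0 < X < 1).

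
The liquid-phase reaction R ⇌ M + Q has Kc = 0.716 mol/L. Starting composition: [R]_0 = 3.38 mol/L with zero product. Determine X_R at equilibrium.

Let X = conversion of R; extent ξ = 3.38·X mol/L.
Concentrations: [R] = 3.38 − 3.38X; [M] = 3.38X; [Q] = 3.38X.
Kc = [M] [Q] / ([R]).
This equals 0.716 at X = 0.366 (the root in 0 < X < 1).

X = 0.366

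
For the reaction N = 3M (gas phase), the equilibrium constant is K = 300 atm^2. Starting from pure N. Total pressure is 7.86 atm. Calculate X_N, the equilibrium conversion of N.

X = 0.683

Let X = conversion of N (basis 1 mol N); extent of reaction ξ = X.
Species balance: n_N = 1 − X; n_M = 3X.
Total moles n_T = 1 + 2X.
y_i = n_i/n_T, p_i = y_i·P. K = p_M^3 / (p_N).
This yields a degree-3 equation in X; solving on (0,1), X = 0.683.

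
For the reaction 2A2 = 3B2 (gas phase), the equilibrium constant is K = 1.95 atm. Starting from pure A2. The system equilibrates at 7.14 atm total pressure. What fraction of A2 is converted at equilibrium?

Basis: 1 mol A2 initially; let X = conversion of A2. Extent ξ = 0.5X.
At extent ξ: n_A2 = 1 − X; n_B2 = 1.5X.
n_T = Σnᵢ = 1 + 0.5X.
y_i = n_i/n_T, p_i = y_i·P. K = p_B2^3 / (p_A2^2).
Setting this equal to 1.95 atm and taking the physical root (0 < X < 1) gives X = 0.344.

X = 0.344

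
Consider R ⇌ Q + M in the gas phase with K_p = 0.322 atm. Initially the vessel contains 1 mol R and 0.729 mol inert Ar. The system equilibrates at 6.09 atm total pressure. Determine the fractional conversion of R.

Take 1 mol R as basis and let X be its fractional conversion, so ξ = X.
Mole table: n_R = 1 − X; n_Q = X; n_M = X; n_I = 0.729 (inert).
Summing: n_T = 1.73 + X.
y_i = n_i/n_T, p_i = y_i·P. K_p = p_Q p_M / (p_R).
Equating to 0.322 atm and solving on 0 < X < 1: X = 0.277.

X = 0.277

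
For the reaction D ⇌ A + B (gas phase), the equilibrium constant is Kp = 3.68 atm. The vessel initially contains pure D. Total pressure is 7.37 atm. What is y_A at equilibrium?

y_A = 0.366

Basis: 1 mol D initially; let X = conversion of D. Extent ξ = X.
Species balance: n_D = 1 − X; n_A = X; n_B = X.
n_T = Σnᵢ = 1 + X.
Mole fractions y_i = n_i/n_T; Kp = p_A p_B / (p_D) with p_i = y_i·P.
Setting this equal to 3.68 atm and taking the physical root (0 < X < 1) gives X = 0.577.
Then n_A = 0.577, n_T = 1.58, so y_A = 0.366.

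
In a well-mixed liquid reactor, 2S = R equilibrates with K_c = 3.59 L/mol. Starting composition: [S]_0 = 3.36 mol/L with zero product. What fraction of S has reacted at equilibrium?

X = 0.816

Let X = conversion of S; extent ξ = 3.36X/2 mol/L.
Concentrations: [S] = 3.36 − 3.36X; [R] = 1.68X.
K_c = [R] / ([S]^2).
Solving K_c = 3.59 for X ∈ (0,1): X = 0.816.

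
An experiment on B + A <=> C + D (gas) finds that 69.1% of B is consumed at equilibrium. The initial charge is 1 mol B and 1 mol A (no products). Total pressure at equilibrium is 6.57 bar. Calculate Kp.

Kp = 5

Let X = conversion of B (basis 1 mol B); extent of reaction ξ = X.
At extent ξ: n_B = 1 − X; n_A = 1 − X; n_C = X; n_D = X.
Total moles n_T = 2 (Δν = 0, constant).
At X = 0.691: n_B = 0.309, n_A = 0.309, n_C = 0.691, n_D = 0.691, n_T = 2.
p_i = (n_i/n_T)·P. Kp = p_C p_D / (p_B p_A) = 5.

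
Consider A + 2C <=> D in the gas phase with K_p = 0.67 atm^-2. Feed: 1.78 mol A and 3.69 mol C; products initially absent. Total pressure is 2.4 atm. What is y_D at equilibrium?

y_D = 0.245

Take 1.78 mol A as basis and let X be its fractional conversion, so ξ = 1.78X.
Species balance: n_A = 1.78 − 1.78X; n_C = 3.69 − 3.56X; n_D = 1.78X.
Summing: n_T = 5.47 − 3.56X.
y_i = n_i/n_T, p_i = y_i·P. K_p = p_D / (p_A p_C^2).
Substituting and setting equal to 0.67 atm^-2 gives a polynomial in X; the root in (0,1) is X = 0.506.
Then n_D = 0.9, n_T = 3.67, so y_D = 0.245.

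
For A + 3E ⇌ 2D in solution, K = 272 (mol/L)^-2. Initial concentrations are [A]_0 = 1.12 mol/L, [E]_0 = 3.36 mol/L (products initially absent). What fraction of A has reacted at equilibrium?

Let X = conversion of A; extent ξ = 1.12·X mol/L.
Concentrations: [A] = 1.12 − 1.12X; [E] = 3.36 − 3.36X; [D] = 2.24X.
K = [D]^2 / ([A] [E]^3).
This equals 272 at X = 0.866 (the root in 0 < X < 1).

X = 0.866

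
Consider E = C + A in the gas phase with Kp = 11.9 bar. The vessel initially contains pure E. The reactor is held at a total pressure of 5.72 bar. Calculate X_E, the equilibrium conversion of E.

Let X = conversion of E (basis 1 mol E); extent of reaction ξ = X.
Species balance: n_E = 1 − X; n_C = X; n_A = X.
Summing: n_T = 1 + X.
y_i = n_i/n_T, p_i = y_i·P. Kp = p_C p_A / (p_E).
Equating to 11.9 bar and solving on 0 < X < 1: X = 0.822.

X = 0.822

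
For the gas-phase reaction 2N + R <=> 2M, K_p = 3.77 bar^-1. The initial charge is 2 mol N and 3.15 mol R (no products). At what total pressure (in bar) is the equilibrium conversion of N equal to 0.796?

P = 7.47 bar

Let X = conversion of N (basis 2 mol N); extent of reaction ξ = X.
At extent ξ: n_N = 2 − 2X; n_R = 3.15 − X; n_M = 2X.
Total moles n_T = 5.15 − X.
K_p = p_M^2 / (p_N^2 p_R) with p_i = (n_i/n_T)·P.
At X = 0.796: the mole-fraction product g(X) = Π y_i^ν_i = 28.16. Since K_p = g(X)·P^{-1}, P = (g/K_p)^(1/1) = (28.16/3.77)^(1/1) = 7.47 bar.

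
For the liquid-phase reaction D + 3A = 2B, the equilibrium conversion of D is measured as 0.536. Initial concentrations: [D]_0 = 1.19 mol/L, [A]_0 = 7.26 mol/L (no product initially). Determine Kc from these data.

Let X = conversion of D.
Concentrations: [D] = 1.19 − 1.19X; [A] = 7.26 − 3.57X; [B] = 2.38X.
At X = 0.536: [D] = 0.552, [A] = 5.35, [B] = 1.28.
Kc = [B]^2 / ([D] [A]^3) = 0.0193 (mol/L)^-2.

Kc = 0.0193 (mol/L)^-2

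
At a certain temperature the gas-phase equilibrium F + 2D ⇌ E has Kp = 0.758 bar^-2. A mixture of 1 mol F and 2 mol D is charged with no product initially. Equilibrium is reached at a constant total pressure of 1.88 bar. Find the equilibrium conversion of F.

Basis: 1 mol F initially; let X = conversion of F. Extent ξ = X.
Mole table: n_F = 1 − X; n_D = 2 − 2X; n_E = X.
n_T = Σnᵢ = 3 − 2X.
Mole fractions y_i = n_i/n_T; Kp = p_E / (p_F p_D^2) with p_i = y_i·P.
Substituting and setting equal to 0.758 bar^-2 gives a polynomial in X; the root in (0,1) is X = 0.431.

X = 0.431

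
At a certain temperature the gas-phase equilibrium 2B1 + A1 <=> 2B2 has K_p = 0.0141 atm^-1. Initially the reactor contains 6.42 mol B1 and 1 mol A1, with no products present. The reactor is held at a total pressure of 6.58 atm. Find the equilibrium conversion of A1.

X = 0.283

Basis: 1 mol A1 initially; let X = conversion of A1. Extent ξ = X.
Mole table: n_B1 = 6.42 − 2X; n_A1 = 1 − X; n_B2 = 2X.
n_T = Σnᵢ = 7.42 − X.
With p_i = (n_i/n_T)P, K_p = p_B2^2 / (p_B1^2 p_A1).
Equating to 0.0141 atm^-1 and solving on 0 < X < 1: X = 0.283.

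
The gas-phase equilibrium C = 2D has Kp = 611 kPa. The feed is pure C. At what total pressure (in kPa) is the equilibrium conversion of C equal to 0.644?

P = 216 kPa

Let X = conversion of C (basis 1 mol C); extent of reaction ξ = X.
Mole table: n_C = 1 − X; n_D = 2X.
Total moles n_T = 1 + X.
Kp = p_D^2 / (p_C) with p_i = (n_i/n_T)·P.
At X = 0.644: the mole-fraction product g(X) = Π y_i^ν_i = 2.835. Since Kp = g(X)·P^{1}, P = (Kp/g)^(1/1) = (611/2.835)^(1/1) = 216 kPa.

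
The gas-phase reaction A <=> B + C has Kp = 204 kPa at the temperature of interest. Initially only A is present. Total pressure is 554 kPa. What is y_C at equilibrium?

y_C = 0.342

Take 1 mol A as basis and let X be its fractional conversion, so ξ = X.
Mole table: n_A = 1 − X; n_B = X; n_C = X.
n_T = Σnᵢ = 1 + X.
With p_i = (n_i/n_T)P, Kp = p_B p_C / (p_A).
Setting this equal to 204 kPa and taking the physical root (0 < X < 1) gives X = 0.519.
Then n_C = 0.519, n_T = 1.52, so y_C = 0.342.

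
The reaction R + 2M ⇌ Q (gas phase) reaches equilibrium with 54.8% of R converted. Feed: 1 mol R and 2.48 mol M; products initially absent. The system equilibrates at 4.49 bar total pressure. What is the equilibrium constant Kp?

Take 1 mol R as basis and let X be its fractional conversion, so ξ = X.
Species balance: n_R = 1 − X; n_M = 2.48 − 2X; n_Q = X.
n_T = Σnᵢ = 3.48 − 2X.
At X = 0.548: n_R = 0.452, n_M = 1.38, n_Q = 0.548, n_T = 2.38.
p_i = (n_i/n_T)·P. Kp = p_Q / (p_R p_M^2) = 0.178 bar^-2.

Kp = 0.178 bar^-2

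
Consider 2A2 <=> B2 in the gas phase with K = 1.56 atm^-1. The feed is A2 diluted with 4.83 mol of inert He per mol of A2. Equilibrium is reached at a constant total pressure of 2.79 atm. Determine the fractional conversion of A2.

X = 0.457

Take 1 mol A2 as basis and let X be its fractional conversion, so ξ = 0.5X.
At extent ξ: n_A2 = 1 − X; n_B2 = 0.5X; n_I = 4.83 (inert).
Summing: n_T = 5.83 − 0.5X.
Mole fractions y_i = n_i/n_T; K = p_B2 / (p_A2^2) with p_i = y_i·P.
Setting this equal to 1.56 atm^-1 and taking the physical root (0 < X < 1) gives X = 0.457.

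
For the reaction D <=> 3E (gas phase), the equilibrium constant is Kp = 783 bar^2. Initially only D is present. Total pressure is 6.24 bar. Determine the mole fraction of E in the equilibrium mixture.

Take 1 mol D as basis and let X be its fractional conversion, so ξ = X.
At extent ξ: n_D = 1 − X; n_E = 3X.
Total moles n_T = 1 + 2X.
y_i = n_i/n_T, p_i = y_i·P. Kp = p_E^3 / (p_D).
Setting this equal to 783 bar^2 and taking the physical root (0 < X < 1) gives X = 0.880.
Then n_E = 2.64, n_T = 2.76, so y_E = 0.956.

y_E = 0.956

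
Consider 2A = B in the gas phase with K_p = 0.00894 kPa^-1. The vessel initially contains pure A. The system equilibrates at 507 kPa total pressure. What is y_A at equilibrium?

y_A = 0.372

Basis: 1 mol A initially; let X = conversion of A. Extent ξ = 0.5X.
Species balance: n_A = 1 − X; n_B = 0.5X.
n_T = Σnᵢ = 1 − 0.5X.
Mole fractions y_i = n_i/n_T; K_p = p_B / (p_A^2) with p_i = y_i·P.
Equating to 0.00894 kPa^-1 and solving on 0 < X < 1: X = 0.771.
Then n_A = 0.229, n_T = 0.614, so y_A = 0.372.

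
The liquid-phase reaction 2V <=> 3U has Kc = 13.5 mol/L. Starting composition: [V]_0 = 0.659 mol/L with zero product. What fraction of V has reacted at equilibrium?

Let X = conversion of V; extent ξ = 0.659X/2 mol/L.
Concentrations: [V] = 0.659 − 0.659X; [U] = 0.989X.
Kc = [U]^3 / ([V]^2).
Equating to 13.5 mol/L: the physical root is X = 0.741.

X = 0.741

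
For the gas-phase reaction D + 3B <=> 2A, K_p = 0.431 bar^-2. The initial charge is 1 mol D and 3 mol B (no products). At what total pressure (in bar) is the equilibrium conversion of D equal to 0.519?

P = 3.9 bar

Basis: 1 mol D initially; let X = conversion of D. Extent ξ = X.
Species balance: n_D = 1 − X; n_B = 3 − 3X; n_A = 2X.
Total moles n_T = 4 − 2X.
K_p = p_A^2 / (p_D p_B^3) with p_i = (n_i/n_T)·P.
At X = 0.519: the mole-fraction product g(X) = Π y_i^ν_i = 6.541. Since K_p = g(X)·P^{-2}, P = (g/K_p)^(1/2) = (6.541/0.431)^(1/2) = 3.9 bar.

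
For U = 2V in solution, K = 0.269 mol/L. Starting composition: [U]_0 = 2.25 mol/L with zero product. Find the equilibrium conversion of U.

X = 0.159

Let X = conversion of U; extent ξ = 2.25·X mol/L.
Concentrations: [U] = 2.25 − 2.25X; [V] = 4.5X.
K = [V]^2 / ([U]).
Equating to 0.269 mol/L: the physical root is X = 0.159.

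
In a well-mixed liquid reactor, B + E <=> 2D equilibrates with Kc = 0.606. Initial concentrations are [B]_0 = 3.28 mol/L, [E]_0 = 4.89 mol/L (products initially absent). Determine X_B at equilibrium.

Let X = conversion of B; extent ξ = 3.28·X mol/L.
Concentrations: [B] = 3.28 − 3.28X; [E] = 4.89 − 3.28X; [D] = 6.56X.
Kc = [D]^2 / ([B] [E]).
Setting equal to 0.606 and solving for X on (0,1) gives X = 0.339.

X = 0.339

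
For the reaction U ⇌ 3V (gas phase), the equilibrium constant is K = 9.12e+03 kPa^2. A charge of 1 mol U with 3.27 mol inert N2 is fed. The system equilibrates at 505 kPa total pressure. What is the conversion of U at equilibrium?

Let X = conversion of U (basis 1 mol U); extent of reaction ξ = X.
Species balance: n_U = 1 − X; n_V = 3X; n_I = 3.27 (inert).
Total moles n_T = 4.27 + 2X.
Mole fractions y_i = n_i/n_T; K = p_V^3 / (p_U) with p_i = y_i·P.
This yields a degree-3 equation in X; solving on (0,1), X = 0.281.

X = 0.281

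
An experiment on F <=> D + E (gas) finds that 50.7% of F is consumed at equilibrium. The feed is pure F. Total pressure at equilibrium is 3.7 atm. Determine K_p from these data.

Take 1 mol F as basis and let X be its fractional conversion, so ξ = X.
Mole table: n_F = 1 − X; n_D = X; n_E = X.
Summing: n_T = 1 + X.
At X = 0.507: n_F = 0.493, n_D = 0.507, n_E = 0.507, n_T = 1.51.
p_i = (n_i/n_T)·P. K_p = p_D p_E / (p_F) = 1.28 atm.

K_p = 1.28 atm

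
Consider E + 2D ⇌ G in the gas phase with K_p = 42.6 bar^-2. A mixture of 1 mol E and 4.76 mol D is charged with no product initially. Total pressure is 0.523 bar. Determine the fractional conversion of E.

Let X = conversion of E (basis 1 mol E); extent of reaction ξ = X.
At extent ξ: n_E = 1 − X; n_D = 4.76 − 2X; n_G = X.
Total moles n_T = 5.76 − 2X.
With p_i = (n_i/n_T)P, K_p = p_G / (p_E p_D^2).
Equating to 42.6 bar^-2 and solving on 0 < X < 1: X = 0.868.

X = 0.868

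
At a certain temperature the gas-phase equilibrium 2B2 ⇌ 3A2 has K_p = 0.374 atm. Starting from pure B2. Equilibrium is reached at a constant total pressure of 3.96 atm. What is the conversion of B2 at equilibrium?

Basis: 1 mol B2 initially; let X = conversion of B2. Extent ξ = 0.5X.
Mole table: n_B2 = 1 − X; n_A2 = 1.5X.
Summing: n_T = 1 + 0.5X.
Mole fractions y_i = n_i/n_T; K_p = p_A2^3 / (p_B2^2) with p_i = y_i·P.
This yields a degree-3 equation in X; solving on (0,1), X = 0.259.

X = 0.259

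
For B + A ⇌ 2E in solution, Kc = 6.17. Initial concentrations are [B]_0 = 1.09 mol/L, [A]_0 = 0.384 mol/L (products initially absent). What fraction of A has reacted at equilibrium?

Let X = conversion of A; extent ξ = 0.384·X mol/L.
Concentrations: [B] = 1.09 − 0.384X; [A] = 0.384 − 0.384X; [E] = 0.768X.
Kc = [E]^2 / ([B] [A]).
Equating to 6.17: the physical root is X = 0.798.

X = 0.798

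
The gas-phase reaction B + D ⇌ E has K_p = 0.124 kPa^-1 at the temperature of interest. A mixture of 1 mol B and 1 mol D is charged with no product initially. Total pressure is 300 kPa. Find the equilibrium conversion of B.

Basis: 1 mol B initially; let X = conversion of B. Extent ξ = X.
Mole table: n_B = 1 − X; n_D = 1 − X; n_E = X.
Total moles n_T = 2 − X.
With p_i = (n_i/n_T)P, K_p = p_E / (p_B p_D).
Substituting and setting equal to 0.124 kPa^-1 gives a polynomial in X; the root in (0,1) is X = 0.838.

X = 0.838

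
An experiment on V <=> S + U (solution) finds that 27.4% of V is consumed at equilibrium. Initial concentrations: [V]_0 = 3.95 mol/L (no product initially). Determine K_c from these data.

Let X = conversion of V.
Concentrations: [V] = 3.95 − 3.95X; [S] = 3.95X; [U] = 3.95X.
At X = 0.274: [V] = 2.87, [S] = 1.08, [U] = 1.08.
K_c = [S] [U] / ([V]) = 0.408 mol/L.

K_c = 0.408 mol/L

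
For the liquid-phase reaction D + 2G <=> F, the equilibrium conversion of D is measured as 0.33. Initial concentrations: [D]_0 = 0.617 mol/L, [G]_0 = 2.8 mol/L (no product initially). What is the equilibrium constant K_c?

K_c = 0.086 (mol/L)^-2

Let X = conversion of D.
Concentrations: [D] = 0.617 − 0.617X; [G] = 2.8 − 1.23X; [F] = 0.617X.
At X = 0.33: [D] = 0.413, [G] = 2.39, [F] = 0.204.
K_c = [F] / ([D] [G]^2) = 0.086 (mol/L)^-2.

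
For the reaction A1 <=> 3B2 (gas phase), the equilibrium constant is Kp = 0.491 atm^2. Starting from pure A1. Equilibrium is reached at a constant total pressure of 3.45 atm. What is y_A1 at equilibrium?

y_A1 = 0.694

Take 1 mol A1 as basis and let X be its fractional conversion, so ξ = X.
Species balance: n_A1 = 1 − X; n_B2 = 3X.
Summing: n_T = 1 + 2X.
y_i = n_i/n_T, p_i = y_i·P. Kp = p_B2^3 / (p_A1).
Setting this equal to 0.491 atm^2 and taking the physical root (0 < X < 1) gives X = 0.128.
Then n_A1 = 0.872, n_T = 1.26, so y_A1 = 0.694.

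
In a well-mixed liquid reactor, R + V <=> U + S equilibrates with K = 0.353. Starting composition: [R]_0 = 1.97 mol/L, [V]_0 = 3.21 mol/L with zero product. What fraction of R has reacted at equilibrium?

Let X = conversion of R; extent ξ = 1.97·X mol/L.
Concentrations: [R] = 1.97 − 1.97X; [V] = 3.21 − 1.97X; [U] = 1.97X; [S] = 1.97X.
K = [U] [S] / ([R] [V]).
Setting equal to 0.353 and solving for X on (0,1) gives X = 0.467.

X = 0.467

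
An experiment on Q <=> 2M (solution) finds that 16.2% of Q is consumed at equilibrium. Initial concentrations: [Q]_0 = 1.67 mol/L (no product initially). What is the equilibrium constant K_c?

K_c = 0.209 mol/L

Let X = conversion of Q.
Concentrations: [Q] = 1.67 − 1.67X; [M] = 3.34X.
At X = 0.162: [Q] = 1.4, [M] = 0.541.
K_c = [M]^2 / ([Q]) = 0.209 mol/L.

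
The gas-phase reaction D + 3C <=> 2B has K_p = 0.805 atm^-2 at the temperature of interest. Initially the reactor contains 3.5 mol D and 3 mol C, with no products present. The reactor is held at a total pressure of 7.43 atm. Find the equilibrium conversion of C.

X = 0.744

Take 3 mol C as basis and let X be its fractional conversion, so ξ = X.
Mole table: n_D = 3.5 − X; n_C = 3 − 3X; n_B = 2X.
Summing: n_T = 6.5 − 2X.
With p_i = (n_i/n_T)P, K_p = p_B^2 / (p_D p_C^3).
Equating to 0.805 atm^-2 and solving on 0 < X < 1: X = 0.744.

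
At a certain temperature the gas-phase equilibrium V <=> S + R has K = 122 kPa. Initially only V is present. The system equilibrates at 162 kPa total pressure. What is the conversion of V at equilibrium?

X = 0.655

Let X = conversion of V (basis 1 mol V); extent of reaction ξ = X.
Mole table: n_V = 1 − X; n_S = X; n_R = X.
Summing: n_T = 1 + X.
Mole fractions y_i = n_i/n_T; K = p_S p_R / (p_V) with p_i = y_i·P.
Setting this equal to 122 kPa and taking the physical root (0 < X < 1) gives X = 0.655.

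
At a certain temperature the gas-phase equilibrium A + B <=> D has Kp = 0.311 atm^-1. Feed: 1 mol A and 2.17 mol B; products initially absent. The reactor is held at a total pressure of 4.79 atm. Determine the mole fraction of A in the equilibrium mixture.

Take 1 mol A as basis and let X be its fractional conversion, so ξ = X.
Species balance: n_A = 1 − X; n_B = 2.17 − X; n_D = X.
n_T = Σnᵢ = 3.17 − X.
With p_i = (n_i/n_T)P, Kp = p_D / (p_A p_B).
Equating to 0.311 atm^-1 and solving on 0 < X < 1: X = 0.483.
Then n_A = 0.517, n_T = 2.69, so y_A = 0.192.

y_A = 0.192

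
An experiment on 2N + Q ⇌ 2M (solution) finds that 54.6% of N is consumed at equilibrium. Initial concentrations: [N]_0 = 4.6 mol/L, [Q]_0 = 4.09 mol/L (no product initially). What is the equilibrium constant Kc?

Let X = conversion of N.
Concentrations: [N] = 4.6 − 4.6X; [Q] = 4.09 − 2.3X; [M] = 4.6X.
At X = 0.546: [N] = 2.09, [Q] = 2.83, [M] = 2.51.
Kc = [M]^2 / ([N]^2 [Q]) = 0.51 L/mol.

Kc = 0.51 L/mol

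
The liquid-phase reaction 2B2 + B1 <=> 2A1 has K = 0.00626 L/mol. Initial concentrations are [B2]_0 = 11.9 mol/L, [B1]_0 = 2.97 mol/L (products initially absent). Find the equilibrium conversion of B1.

X = 0.216

Let X = conversion of B1; extent ξ = 2.97·X mol/L.
Concentrations: [B2] = 11.9 − 5.94X; [B1] = 2.97 − 2.97X; [A1] = 5.94X.
K = [A1]^2 / ([B2]^2 [B1]).
Solving K = 0.00626 for X ∈ (0,1): X = 0.216.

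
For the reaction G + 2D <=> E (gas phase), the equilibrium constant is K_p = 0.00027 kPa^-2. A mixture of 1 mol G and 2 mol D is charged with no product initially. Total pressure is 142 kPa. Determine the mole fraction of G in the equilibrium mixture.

y_G = 0.237

Let X = conversion of G (basis 1 mol G); extent of reaction ξ = X.
Mole table: n_G = 1 − X; n_D = 2 − 2X; n_E = X.
n_T = Σnᵢ = 3 − 2X.
With p_i = (n_i/n_T)P, K_p = p_E / (p_G p_D^2).
Substituting and setting equal to 0.00027 kPa^-2 gives a polynomial in X; the root in (0,1) is X = 0.550.
Then n_G = 0.45, n_T = 1.9, so y_G = 0.237.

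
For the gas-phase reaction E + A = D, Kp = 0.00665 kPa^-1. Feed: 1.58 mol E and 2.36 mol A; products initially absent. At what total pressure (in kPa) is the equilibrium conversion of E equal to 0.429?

Let X = conversion of E (basis 1.58 mol E); extent of reaction ξ = 1.58X.
Moles: n_E = 1.58 − 1.58X; n_A = 2.36 − 1.58X; n_D = 1.58X.
Total moles n_T = 3.94 − 1.58X.
Kp = p_D / (p_E p_A) with p_i = (n_i/n_T)·P.
At X = 0.429: the mole-fraction product g(X) = Π y_i^ν_i = 1.457. Since Kp = g(X)·P^{-1}, P = (g/Kp)^(1/1) = (1.457/0.00665)^(1/1) = 219 kPa.

P = 219 kPa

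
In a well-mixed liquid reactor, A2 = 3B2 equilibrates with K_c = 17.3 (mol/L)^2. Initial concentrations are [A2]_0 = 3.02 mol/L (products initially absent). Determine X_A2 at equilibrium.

X = 0.356

Let X = conversion of A2; extent ξ = 3.02·X mol/L.
Concentrations: [A2] = 3.02 − 3.02X; [B2] = 9.06X.
K_c = [B2]^3 / ([A2]).
Setting equal to 17.3 and solving for X on (0,1) gives X = 0.356.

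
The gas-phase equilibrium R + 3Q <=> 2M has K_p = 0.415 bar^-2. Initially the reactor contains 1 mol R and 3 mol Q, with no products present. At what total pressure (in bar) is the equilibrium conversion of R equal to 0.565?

Basis: 1 mol R initially; let X = conversion of R. Extent ξ = X.
Mole table: n_R = 1 − X; n_Q = 3 − 3X; n_M = 2X.
n_T = Σnᵢ = 4 − 2X.
K_p = p_M^2 / (p_R p_Q^3) with p_i = (n_i/n_T)·P.
At X = 0.565: the mole-fraction product g(X) = Π y_i^ν_i = 10.88. Since K_p = g(X)·P^{-2}, P = (g/K_p)^(1/2) = (10.88/0.415)^(1/2) = 5.12 bar.

P = 5.12 bar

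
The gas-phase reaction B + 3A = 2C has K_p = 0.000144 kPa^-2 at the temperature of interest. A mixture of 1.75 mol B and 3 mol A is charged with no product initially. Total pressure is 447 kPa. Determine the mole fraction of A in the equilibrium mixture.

Take 3 mol A as basis and let X be its fractional conversion, so ξ = X.
Species balance: n_B = 1.75 − X; n_A = 3 − 3X; n_C = 2X.
Total moles n_T = 4.75 − 2X.
With p_i = (n_i/n_T)P, K_p = p_C^2 / (p_B p_A^3).
Equating to 0.000144 kPa^-2 and solving on 0 < X < 1: X = 0.700.
Then n_A = 0.9, n_T = 3.35, so y_A = 0.269.

y_A = 0.269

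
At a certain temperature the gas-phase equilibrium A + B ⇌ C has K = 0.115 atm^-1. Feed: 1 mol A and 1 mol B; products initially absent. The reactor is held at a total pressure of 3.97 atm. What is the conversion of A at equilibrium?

X = 0.171

Basis: 1 mol A initially; let X = conversion of A. Extent ξ = X.
Species balance: n_A = 1 − X; n_B = 1 − X; n_C = X.
n_T = Σnᵢ = 2 − X.
y_i = n_i/n_T, p_i = y_i·P. K = p_C / (p_A p_B).
Substituting and setting equal to 0.115 atm^-1 gives a polynomial in X; the root in (0,1) is X = 0.171.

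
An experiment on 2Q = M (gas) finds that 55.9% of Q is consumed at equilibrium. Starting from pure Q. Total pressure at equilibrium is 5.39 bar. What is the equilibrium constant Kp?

Kp = 0.192 bar^-1

Let X = conversion of Q (basis 1 mol Q); extent of reaction ξ = 0.5X.
Mole table: n_Q = 1 − X; n_M = 0.5X.
Summing: n_T = 1 − 0.5X.
At X = 0.559: n_Q = 0.441, n_M = 0.28, n_T = 0.72.
p_i = (n_i/n_T)·P. Kp = p_M / (p_Q^2) = 0.192 bar^-1.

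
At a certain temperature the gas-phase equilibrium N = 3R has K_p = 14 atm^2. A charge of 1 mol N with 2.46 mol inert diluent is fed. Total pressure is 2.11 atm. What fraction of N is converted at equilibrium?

Let X = conversion of N (basis 1 mol N); extent of reaction ξ = X.
Species balance: n_N = 1 − X; n_R = 3X; n_I = 2.46 (inert).
Total moles n_T = 3.46 + 2X.
Mole fractions y_i = n_i/n_T; K_p = p_R^3 / (p_N) with p_i = y_i·P.
Equating to 14 atm^2 and solving on 0 < X < 1: X = 0.819.

X = 0.819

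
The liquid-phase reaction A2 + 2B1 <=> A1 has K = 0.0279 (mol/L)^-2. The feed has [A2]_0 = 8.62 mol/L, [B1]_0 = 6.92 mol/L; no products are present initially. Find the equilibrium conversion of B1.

Let X = conversion of B1; extent ξ = 6.92X/2 mol/L.
Concentrations: [A2] = 8.62 − 3.46X; [B1] = 6.92 − 6.92X; [A1] = 3.46X.
K = [A1] / ([A2] [B1]^2).
Setting equal to 0.0279 and solving for X on (0,1) gives X = 0.543.

X = 0.543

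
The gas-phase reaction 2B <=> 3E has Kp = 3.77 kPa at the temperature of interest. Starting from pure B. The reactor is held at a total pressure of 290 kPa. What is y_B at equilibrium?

y_B = 0.798

Take 1 mol B as basis and let X be its fractional conversion, so ξ = 0.5X.
Mole table: n_B = 1 − X; n_E = 1.5X.
Summing: n_T = 1 + 0.5X.
Mole fractions y_i = n_i/n_T; Kp = p_E^3 / (p_B^2) with p_i = y_i·P.
This yields a degree-3 equation in X; solving on (0,1), X = 0.145.
Then n_B = 0.855, n_T = 1.07, so y_B = 0.798.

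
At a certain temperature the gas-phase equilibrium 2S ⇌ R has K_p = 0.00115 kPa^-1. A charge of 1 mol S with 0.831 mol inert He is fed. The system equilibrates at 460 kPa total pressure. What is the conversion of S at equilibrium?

Basis: 1 mol S initially; let X = conversion of S. Extent ξ = 0.5X.
Mole table: n_S = 1 − X; n_R = 0.5X; n_I = 0.831 (inert).
Summing: n_T = 1.83 − 0.5X.
With p_i = (n_i/n_T)P, K_p = p_R / (p_S^2).
Substituting and setting equal to 0.00115 kPa^-1 gives a polynomial in X; the root in (0,1) is X = 0.305.

X = 0.305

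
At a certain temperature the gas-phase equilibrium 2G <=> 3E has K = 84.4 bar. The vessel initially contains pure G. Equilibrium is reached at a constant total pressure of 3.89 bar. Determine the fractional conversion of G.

X = 0.773

Basis: 1 mol G initially; let X = conversion of G. Extent ξ = 0.5X.
Mole table: n_G = 1 − X; n_E = 1.5X.
Total moles n_T = 1 + 0.5X.
y_i = n_i/n_T, p_i = y_i·P. K = p_E^3 / (p_G^2).
Equating to 84.4 bar and solving on 0 < X < 1: X = 0.773.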